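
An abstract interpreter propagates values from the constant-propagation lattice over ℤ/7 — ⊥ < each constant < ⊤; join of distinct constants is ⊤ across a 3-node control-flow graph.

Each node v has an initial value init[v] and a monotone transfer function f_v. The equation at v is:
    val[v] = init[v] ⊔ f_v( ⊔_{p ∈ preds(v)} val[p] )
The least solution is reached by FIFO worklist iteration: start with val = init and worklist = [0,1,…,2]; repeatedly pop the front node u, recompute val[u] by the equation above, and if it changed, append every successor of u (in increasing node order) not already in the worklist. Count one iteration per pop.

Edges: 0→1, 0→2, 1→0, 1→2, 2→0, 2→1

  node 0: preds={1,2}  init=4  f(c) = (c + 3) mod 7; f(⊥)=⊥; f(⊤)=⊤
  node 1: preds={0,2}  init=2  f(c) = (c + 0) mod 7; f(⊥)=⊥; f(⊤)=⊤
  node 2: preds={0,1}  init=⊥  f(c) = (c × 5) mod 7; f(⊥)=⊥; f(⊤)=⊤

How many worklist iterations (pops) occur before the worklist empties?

Iteration log — 5 steps:
  step 1. node 0  ⊔preds=2  new=⊤  old=4  +wl: 
  step 2. node 1  ⊔preds=⊤  new=⊤  old=2  +wl: 0
  step 3. node 2  ⊔preds=⊤  new=⊤  old=⊥  +wl: 1
  step 4. node 0  ⊔preds=⊤  new=⊤  stable
  step 5. node 1  ⊔preds=⊤  new=⊤  stable

Least fixpoint reached:
  node 0: ⊤
  node 1: ⊤
  node 2: ⊤

5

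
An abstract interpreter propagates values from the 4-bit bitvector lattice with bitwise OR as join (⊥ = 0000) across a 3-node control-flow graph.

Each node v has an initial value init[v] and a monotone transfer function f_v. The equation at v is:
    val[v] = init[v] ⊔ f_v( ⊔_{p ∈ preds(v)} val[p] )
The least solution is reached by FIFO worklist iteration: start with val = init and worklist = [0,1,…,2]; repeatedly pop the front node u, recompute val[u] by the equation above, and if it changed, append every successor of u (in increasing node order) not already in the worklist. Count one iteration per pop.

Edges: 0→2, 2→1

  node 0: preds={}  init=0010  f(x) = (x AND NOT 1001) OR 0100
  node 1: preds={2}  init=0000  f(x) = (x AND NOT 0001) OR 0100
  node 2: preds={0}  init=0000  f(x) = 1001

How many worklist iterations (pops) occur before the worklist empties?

Worklist (4 pops):
  #1 pop 0: in=0000 → 0110 (was 0010); enqueue []
  #2 pop 1: in=0000 → 0100 (was 0000); enqueue []
  #3 pop 2: in=0110 → 1001 (was 0000); enqueue [1]
  #4 pop 1: in=1001 → 1100 (was 0100); enqueue []

Fixpoint:
  val[0] = 0110
  val[1] = 1100
  val[2] = 1001

4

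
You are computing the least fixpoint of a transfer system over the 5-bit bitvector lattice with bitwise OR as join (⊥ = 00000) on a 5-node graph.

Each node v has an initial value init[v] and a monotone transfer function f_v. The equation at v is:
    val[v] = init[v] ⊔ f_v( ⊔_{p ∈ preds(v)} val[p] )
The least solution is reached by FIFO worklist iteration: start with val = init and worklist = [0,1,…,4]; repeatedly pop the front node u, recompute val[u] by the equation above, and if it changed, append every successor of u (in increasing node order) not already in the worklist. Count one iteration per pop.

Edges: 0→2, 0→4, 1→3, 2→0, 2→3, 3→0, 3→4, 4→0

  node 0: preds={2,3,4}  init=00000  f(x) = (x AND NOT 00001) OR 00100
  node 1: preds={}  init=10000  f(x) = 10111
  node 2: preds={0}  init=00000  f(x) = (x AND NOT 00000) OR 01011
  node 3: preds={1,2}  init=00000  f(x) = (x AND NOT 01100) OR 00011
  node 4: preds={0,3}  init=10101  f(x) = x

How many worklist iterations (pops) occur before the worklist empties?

9

Iteration log — 9 steps:
  step 1. node 0  ⊔preds=10101  new=10100  old=00000  +wl: 
  step 2. node 1  ⊔preds=00000  new=10111  old=10000  +wl: 
  step 3. node 2  ⊔preds=10100  new=11111  old=00000  +wl: 0
  step 4. node 3  ⊔preds=11111  new=10011  old=00000  +wl: 
  step 5. node 4  ⊔preds=10111  new=10111  old=10101  +wl: 
  step 6. node 0  ⊔preds=11111  new=11110  old=10100  +wl: 2,4
  step 7. node 2  ⊔preds=11110  new=11111  stable
  step 8. node 4  ⊔preds=11111  new=11111  old=10111  +wl: 0
  step 9. node 0  ⊔preds=11111  new=11110  stable

Least fixpoint reached:
  node 0: 11110
  node 1: 10111
  node 2: 11111
  node 3: 10011
  node 4: 11111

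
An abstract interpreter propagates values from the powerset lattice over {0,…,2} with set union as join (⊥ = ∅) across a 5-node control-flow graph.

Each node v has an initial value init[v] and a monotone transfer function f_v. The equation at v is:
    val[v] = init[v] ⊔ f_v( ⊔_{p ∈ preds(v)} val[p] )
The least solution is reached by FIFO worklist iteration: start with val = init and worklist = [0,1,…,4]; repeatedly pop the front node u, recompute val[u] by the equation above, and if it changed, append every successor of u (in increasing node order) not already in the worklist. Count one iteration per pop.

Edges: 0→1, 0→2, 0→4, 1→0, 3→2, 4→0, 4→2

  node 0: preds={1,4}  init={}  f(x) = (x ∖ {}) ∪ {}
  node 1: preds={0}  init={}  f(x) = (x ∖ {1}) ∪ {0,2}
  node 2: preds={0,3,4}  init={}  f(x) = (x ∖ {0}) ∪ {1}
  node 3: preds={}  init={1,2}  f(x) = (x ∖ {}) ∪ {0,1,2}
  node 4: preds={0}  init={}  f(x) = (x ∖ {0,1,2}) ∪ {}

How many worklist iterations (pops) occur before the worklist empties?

9

Trace (9 dequeues):
  [1] u=0 | in {} | out {} | ==
  [2] u=1 | in {} | out {0,2} | prev {} | push {0}
  [3] u=2 | in {1,2} | out {1,2} | prev {} | push {}
  [4] u=3 | in {} | out {0,1,2} | prev {1,2} | push {2}
  [5] u=4 | in {} | out {} | ==
  [6] u=0 | in {0,2} | out {0,2} | prev {} | push {1,4}
  [7] u=2 | in {0,1,2} | out {1,2} | ==
  [8] u=1 | in {0,2} | out {0,2} | ==
  [9] u=4 | in {0,2} | out {} | ==

Converged values:
  [0] {0,2}
  [1] {0,2}
  [2] {1,2}
  [3] {0,1,2}
  [4] {}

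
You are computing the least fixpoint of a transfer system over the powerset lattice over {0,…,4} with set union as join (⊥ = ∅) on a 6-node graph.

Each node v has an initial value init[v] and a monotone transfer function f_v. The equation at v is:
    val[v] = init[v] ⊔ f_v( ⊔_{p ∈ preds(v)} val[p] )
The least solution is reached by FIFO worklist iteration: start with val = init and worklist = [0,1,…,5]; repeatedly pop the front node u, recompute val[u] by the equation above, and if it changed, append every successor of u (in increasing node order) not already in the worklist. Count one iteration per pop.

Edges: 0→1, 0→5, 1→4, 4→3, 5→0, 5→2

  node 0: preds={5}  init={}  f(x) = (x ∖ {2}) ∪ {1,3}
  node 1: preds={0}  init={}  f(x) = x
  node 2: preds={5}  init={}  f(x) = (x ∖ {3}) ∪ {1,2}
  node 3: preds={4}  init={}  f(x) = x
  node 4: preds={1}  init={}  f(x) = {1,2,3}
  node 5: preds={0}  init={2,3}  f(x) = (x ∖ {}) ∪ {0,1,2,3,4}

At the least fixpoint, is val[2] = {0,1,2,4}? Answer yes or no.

yes

Iteration log — 12 steps:
  step 1. node 0  ⊔preds={2,3}  new={1,3}  old={}  +wl: 
  step 2. node 1  ⊔preds={1,3}  new={1,3}  old={}  +wl: 
  step 3. node 2  ⊔preds={2,3}  new={1,2}  old={}  +wl: 
  step 4. node 3  ⊔preds={}  new={}  stable
  step 5. node 4  ⊔preds={1,3}  new={1,2,3}  old={}  +wl: 3
  step 6. node 5  ⊔preds={1,3}  new={0,1,2,3,4}  old={2,3}  +wl: 0,2
  step 7. node 3  ⊔preds={1,2,3}  new={1,2,3}  old={}  +wl: 
  step 8. node 0  ⊔preds={0,1,2,3,4}  new={0,1,3,4}  old={1,3}  +wl: 1,5
  step 9. node 2  ⊔preds={0,1,2,3,4}  new={0,1,2,4}  old={1,2}  +wl: 
  step 10. node 1  ⊔preds={0,1,3,4}  new={0,1,3,4}  old={1,3}  +wl: 4
  step 11. node 5  ⊔preds={0,1,3,4}  new={0,1,2,3,4}  stable
  step 12. node 4  ⊔preds={0,1,3,4}  new={1,2,3}  stable

Least fixpoint reached:
  node 0: {0,1,3,4}
  node 1: {0,1,3,4}
  node 2: {0,1,2,4}
  node 3: {1,2,3}
  node 4: {1,2,3}
  node 5: {0,1,2,3,4}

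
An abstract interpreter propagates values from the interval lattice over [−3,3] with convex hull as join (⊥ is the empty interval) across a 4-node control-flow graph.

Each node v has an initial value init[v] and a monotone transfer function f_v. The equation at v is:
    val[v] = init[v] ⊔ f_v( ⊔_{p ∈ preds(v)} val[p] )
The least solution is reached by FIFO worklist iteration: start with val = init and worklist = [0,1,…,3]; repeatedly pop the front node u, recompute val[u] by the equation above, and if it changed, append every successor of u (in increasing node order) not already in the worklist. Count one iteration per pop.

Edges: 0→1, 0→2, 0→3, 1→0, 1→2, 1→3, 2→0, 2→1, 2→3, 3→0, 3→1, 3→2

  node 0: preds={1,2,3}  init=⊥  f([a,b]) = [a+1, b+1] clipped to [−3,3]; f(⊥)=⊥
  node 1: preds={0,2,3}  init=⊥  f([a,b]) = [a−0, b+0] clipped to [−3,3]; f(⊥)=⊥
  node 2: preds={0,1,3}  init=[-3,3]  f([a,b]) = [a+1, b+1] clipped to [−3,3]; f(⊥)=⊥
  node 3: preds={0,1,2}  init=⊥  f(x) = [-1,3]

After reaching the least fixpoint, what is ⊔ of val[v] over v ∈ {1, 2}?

[-3,3]

Worklist (7 pops):
  #1 pop 0: in=[-3,3] → [-2,3] (was ⊥); enqueue []
  #2 pop 1: in=[-3,3] → [-3,3] (was ⊥); enqueue [0]
  #3 pop 2: in=[-3,3] → [-3,3] (no change)
  #4 pop 3: in=[-3,3] → [-1,3] (was ⊥); enqueue [1,2]
  #5 pop 0: in=[-3,3] → [-2,3] (no change)
  #6 pop 1: in=[-3,3] → [-3,3] (no change)
  #7 pop 2: in=[-3,3] → [-3,3] (no change)

Fixpoint:
  val[0] = [-2,3]
  val[1] = [-3,3]
  val[2] = [-3,3]
  val[3] = [-1,3]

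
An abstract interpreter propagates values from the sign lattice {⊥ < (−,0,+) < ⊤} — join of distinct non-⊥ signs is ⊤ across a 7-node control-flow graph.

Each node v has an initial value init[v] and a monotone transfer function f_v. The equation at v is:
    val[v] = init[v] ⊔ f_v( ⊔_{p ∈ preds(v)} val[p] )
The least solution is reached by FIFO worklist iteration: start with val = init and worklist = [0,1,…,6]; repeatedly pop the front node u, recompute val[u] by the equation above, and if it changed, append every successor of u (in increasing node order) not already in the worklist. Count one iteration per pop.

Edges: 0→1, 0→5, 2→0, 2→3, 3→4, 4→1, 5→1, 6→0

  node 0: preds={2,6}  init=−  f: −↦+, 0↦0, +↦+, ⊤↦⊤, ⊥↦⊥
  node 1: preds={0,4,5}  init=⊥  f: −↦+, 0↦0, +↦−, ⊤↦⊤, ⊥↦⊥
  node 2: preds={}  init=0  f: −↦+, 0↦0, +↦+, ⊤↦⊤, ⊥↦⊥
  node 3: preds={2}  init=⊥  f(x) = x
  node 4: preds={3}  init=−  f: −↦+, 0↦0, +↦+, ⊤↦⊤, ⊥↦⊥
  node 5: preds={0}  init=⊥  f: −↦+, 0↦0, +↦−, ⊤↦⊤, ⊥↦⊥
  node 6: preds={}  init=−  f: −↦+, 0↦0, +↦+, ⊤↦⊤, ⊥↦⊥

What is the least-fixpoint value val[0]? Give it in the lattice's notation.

⊤

Iteration log — 8 steps:
  step 1. node 0  ⊔preds=⊤  new=⊤  old=−  +wl: 
  step 2. node 1  ⊔preds=⊤  new=⊤  old=⊥  +wl: 
  step 3. node 2  ⊔preds=⊥  new=0  stable
  step 4. node 3  ⊔preds=0  new=0  old=⊥  +wl: 
  step 5. node 4  ⊔preds=0  new=⊤  old=−  +wl: 1
  step 6. node 5  ⊔preds=⊤  new=⊤  old=⊥  +wl: 
  step 7. node 6  ⊔preds=⊥  new=−  stable
  step 8. node 1  ⊔preds=⊤  new=⊤  stable

Least fixpoint reached:
  node 0: ⊤
  node 1: ⊤
  node 2: 0
  node 3: 0
  node 4: ⊤
  node 5: ⊤
  node 6: −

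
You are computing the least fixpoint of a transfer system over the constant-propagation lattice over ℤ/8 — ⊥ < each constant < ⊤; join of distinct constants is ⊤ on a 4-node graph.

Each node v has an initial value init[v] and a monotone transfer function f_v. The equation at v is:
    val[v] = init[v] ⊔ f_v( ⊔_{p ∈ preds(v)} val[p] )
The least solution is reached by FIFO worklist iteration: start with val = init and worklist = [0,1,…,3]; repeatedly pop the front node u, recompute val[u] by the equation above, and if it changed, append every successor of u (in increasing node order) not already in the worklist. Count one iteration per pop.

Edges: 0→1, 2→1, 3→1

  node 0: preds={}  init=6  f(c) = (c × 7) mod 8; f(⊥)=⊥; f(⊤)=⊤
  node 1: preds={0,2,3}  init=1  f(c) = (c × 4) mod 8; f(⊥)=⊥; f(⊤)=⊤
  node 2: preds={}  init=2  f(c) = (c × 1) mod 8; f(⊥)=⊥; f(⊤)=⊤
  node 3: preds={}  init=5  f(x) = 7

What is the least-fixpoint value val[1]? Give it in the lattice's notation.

⊤

Iteration log — 5 steps:
  step 1. node 0  ⊔preds=⊥  new=6  stable
  step 2. node 1  ⊔preds=⊤  new=⊤  old=1  +wl: 
  step 3. node 2  ⊔preds=⊥  new=2  stable
  step 4. node 3  ⊔preds=⊥  new=⊤  old=5  +wl: 1
  step 5. node 1  ⊔preds=⊤  new=⊤  stable

Least fixpoint reached:
  node 0: 6
  node 1: ⊤
  node 2: 2
  node 3: ⊤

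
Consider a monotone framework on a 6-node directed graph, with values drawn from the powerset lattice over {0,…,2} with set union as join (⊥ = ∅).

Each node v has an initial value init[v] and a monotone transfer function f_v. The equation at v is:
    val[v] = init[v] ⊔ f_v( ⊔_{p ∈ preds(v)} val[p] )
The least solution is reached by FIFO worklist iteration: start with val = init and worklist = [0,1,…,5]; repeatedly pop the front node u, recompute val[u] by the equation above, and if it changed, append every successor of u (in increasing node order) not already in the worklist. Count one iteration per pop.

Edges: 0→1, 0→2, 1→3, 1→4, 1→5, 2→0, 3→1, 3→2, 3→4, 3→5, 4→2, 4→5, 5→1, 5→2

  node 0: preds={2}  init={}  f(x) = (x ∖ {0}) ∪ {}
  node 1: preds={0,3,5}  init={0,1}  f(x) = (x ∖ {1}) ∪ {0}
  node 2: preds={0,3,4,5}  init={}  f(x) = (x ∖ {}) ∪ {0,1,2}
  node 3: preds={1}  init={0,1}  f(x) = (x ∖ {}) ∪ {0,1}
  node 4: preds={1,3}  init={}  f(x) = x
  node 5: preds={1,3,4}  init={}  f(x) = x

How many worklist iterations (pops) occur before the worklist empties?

Trace (14 dequeues):
  [1] u=0 | in {} | out {} | ==
  [2] u=1 | in {0,1} | out {0,1} | ==
  [3] u=2 | in {0,1} | out {0,1,2} | prev {} | push {0}
  [4] u=3 | in {0,1} | out {0,1} | ==
  [5] u=4 | in {0,1} | out {0,1} | prev {} | push {2}
  [6] u=5 | in {0,1} | out {0,1} | prev {} | push {1}
  [7] u=0 | in {0,1,2} | out {1,2} | prev {} | push {}
  [8] u=2 | in {0,1,2} | out {0,1,2} | ==
  [9] u=1 | in {0,1,2} | out {0,1,2} | prev {0,1} | push {3,4,5}
  [10] u=3 | in {0,1,2} | out {0,1,2} | prev {0,1} | push {1,2}
  [11] u=4 | in {0,1,2} | out {0,1,2} | prev {0,1} | push {}
  [12] u=5 | in {0,1,2} | out {0,1,2} | prev {0,1} | push {}
  [13] u=1 | in {0,1,2} | out {0,1,2} | ==
  [14] u=2 | in {0,1,2} | out {0,1,2} | ==

Converged values:
  [0] {1,2}
  [1] {0,1,2}
  [2] {0,1,2}
  [3] {0,1,2}
  [4] {0,1,2}
  [5] {0,1,2}

14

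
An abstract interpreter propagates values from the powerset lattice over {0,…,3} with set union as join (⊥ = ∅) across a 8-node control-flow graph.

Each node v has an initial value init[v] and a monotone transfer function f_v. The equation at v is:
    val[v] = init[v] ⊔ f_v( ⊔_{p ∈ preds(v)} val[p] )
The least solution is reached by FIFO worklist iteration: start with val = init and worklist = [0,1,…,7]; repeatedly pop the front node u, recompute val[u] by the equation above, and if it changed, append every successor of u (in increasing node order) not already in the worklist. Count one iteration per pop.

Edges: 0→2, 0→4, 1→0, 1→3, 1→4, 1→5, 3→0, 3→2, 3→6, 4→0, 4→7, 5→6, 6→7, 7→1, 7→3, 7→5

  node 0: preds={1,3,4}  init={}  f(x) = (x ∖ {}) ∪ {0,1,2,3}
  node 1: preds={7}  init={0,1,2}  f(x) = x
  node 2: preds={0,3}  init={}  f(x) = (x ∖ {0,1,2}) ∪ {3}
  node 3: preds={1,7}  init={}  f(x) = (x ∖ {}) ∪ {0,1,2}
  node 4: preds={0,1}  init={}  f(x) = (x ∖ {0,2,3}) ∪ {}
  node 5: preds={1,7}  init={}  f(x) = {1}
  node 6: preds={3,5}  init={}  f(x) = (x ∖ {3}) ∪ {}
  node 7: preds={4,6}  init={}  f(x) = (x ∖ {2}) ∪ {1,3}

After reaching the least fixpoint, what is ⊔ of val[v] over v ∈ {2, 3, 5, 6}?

{0,1,2,3}

Worklist (17 pops):
  #1 pop 0: in={0,1,2} → {0,1,2,3} (was {}); enqueue []
  #2 pop 1: in={} → {0,1,2} (no change)
  #3 pop 2: in={0,1,2,3} → {3} (was {}); enqueue []
  #4 pop 3: in={0,1,2} → {0,1,2} (was {}); enqueue [0,2]
  #5 pop 4: in={0,1,2,3} → {1} (was {}); enqueue []
  #6 pop 5: in={0,1,2} → {1} (was {}); enqueue []
  #7 pop 6: in={0,1,2} → {0,1,2} (was {}); enqueue []
  #8 pop 7: in={0,1,2} → {0,1,3} (was {}); enqueue [1,3,5]
  #9 pop 0: in={0,1,2} → {0,1,2,3} (no change)
  #10 pop 2: in={0,1,2,3} → {3} (no change)
  #11 pop 1: in={0,1,3} → {0,1,2,3} (was {0,1,2}); enqueue [0,4]
  #12 pop 3: in={0,1,2,3} → {0,1,2,3} (was {0,1,2}); enqueue [2,6]
  #13 pop 5: in={0,1,2,3} → {1} (no change)
  #14 pop 0: in={0,1,2,3} → {0,1,2,3} (no change)
  #15 pop 4: in={0,1,2,3} → {1} (no change)
  #16 pop 2: in={0,1,2,3} → {3} (no change)
  #17 pop 6: in={0,1,2,3} → {0,1,2} (no change)

Fixpoint:
  val[0] = {0,1,2,3}
  val[1] = {0,1,2,3}
  val[2] = {3}
  val[3] = {0,1,2,3}
  val[4] = {1}
  val[5] = {1}
  val[6] = {0,1,2}
  val[7] = {0,1,3}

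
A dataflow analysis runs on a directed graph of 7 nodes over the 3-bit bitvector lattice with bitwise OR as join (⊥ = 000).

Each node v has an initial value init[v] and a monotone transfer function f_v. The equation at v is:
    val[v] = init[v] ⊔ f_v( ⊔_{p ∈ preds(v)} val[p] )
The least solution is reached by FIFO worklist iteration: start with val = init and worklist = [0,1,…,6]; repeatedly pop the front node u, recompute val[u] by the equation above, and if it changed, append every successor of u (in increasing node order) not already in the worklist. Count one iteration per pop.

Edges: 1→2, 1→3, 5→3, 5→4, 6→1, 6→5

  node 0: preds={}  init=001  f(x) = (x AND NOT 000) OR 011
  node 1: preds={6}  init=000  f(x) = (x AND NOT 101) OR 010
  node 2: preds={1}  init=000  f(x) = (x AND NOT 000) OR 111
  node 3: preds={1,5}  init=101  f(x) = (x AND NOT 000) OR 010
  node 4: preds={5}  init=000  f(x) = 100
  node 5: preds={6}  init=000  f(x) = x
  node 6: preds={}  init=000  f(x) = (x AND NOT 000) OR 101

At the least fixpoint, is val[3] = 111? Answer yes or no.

Trace (11 dequeues):
  [1] u=0 | in 000 | out 011 | prev 001 | push {}
  [2] u=1 | in 000 | out 010 | prev 000 | push {}
  [3] u=2 | in 010 | out 111 | prev 000 | push {}
  [4] u=3 | in 010 | out 111 | prev 101 | push {}
  [5] u=4 | in 000 | out 100 | prev 000 | push {}
  [6] u=5 | in 000 | out 000 | ==
  [7] u=6 | in 000 | out 101 | prev 000 | push {1,5}
  [8] u=1 | in 101 | out 010 | ==
  [9] u=5 | in 101 | out 101 | prev 000 | push {3,4}
  [10] u=3 | in 111 | out 111 | ==
  [11] u=4 | in 101 | out 100 | ==

Converged values:
  [0] 011
  [1] 010
  [2] 111
  [3] 111
  [4] 100
  [5] 101
  [6] 101

yes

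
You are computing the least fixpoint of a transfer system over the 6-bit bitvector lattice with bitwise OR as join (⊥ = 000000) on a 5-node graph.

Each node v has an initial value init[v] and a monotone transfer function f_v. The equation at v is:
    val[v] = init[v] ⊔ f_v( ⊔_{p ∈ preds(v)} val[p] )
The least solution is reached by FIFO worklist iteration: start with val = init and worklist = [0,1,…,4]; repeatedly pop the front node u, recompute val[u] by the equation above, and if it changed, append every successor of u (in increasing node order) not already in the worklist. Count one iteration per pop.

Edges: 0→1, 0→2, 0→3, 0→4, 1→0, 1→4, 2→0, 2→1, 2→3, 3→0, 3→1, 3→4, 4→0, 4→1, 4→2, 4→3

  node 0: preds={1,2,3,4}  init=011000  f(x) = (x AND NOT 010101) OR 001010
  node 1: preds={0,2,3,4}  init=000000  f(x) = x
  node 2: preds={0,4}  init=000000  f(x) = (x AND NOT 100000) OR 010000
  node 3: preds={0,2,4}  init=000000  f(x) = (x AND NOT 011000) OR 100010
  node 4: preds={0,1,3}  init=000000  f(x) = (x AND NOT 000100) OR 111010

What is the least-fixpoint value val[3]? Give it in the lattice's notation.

Trace (11 dequeues):
  [1] u=0 | in 000000 | out 011010 | prev 011000 | push {}
  [2] u=1 | in 011010 | out 011010 | prev 000000 | push {0}
  [3] u=2 | in 011010 | out 011010 | prev 000000 | push {1}
  [4] u=3 | in 011010 | out 100010 | prev 000000 | push {}
  [5] u=4 | in 111010 | out 111010 | prev 000000 | push {2,3}
  [6] u=0 | in 111010 | out 111010 | prev 011010 | push {4}
  [7] u=1 | in 111010 | out 111010 | prev 011010 | push {0}
  [8] u=2 | in 111010 | out 011010 | ==
  [9] u=3 | in 111010 | out 100010 | ==
  [10] u=4 | in 111010 | out 111010 | ==
  [11] u=0 | in 111010 | out 111010 | ==

Converged values:
  [0] 111010
  [1] 111010
  [2] 011010
  [3] 100010
  [4] 111010

100010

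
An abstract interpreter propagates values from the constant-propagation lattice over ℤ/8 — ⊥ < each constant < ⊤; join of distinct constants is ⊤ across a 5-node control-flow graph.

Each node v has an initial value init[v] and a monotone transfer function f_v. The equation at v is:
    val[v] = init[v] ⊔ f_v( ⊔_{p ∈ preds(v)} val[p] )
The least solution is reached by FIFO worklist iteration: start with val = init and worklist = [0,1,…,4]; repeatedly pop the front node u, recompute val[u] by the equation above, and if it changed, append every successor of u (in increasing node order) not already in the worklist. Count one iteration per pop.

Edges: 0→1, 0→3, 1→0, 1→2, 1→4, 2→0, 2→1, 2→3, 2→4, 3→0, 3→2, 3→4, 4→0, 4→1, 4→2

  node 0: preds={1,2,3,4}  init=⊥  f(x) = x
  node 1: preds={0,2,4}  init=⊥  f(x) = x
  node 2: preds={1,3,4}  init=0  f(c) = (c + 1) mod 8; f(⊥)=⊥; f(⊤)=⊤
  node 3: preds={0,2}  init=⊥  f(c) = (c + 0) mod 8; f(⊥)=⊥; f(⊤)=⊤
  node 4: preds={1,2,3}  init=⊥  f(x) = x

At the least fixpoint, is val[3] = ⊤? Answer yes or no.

Trace (11 dequeues):
  [1] u=0 | in 0 | out 0 | prev ⊥ | push {}
  [2] u=1 | in 0 | out 0 | prev ⊥ | push {0}
  [3] u=2 | in 0 | out ⊤ | prev 0 | push {1}
  [4] u=3 | in ⊤ | out ⊤ | prev ⊥ | push {2}
  [5] u=4 | in ⊤ | out ⊤ | prev ⊥ | push {}
  [6] u=0 | in ⊤ | out ⊤ | prev 0 | push {3}
  [7] u=1 | in ⊤ | out ⊤ | prev 0 | push {0,4}
  [8] u=2 | in ⊤ | out ⊤ | ==
  [9] u=3 | in ⊤ | out ⊤ | ==
  [10] u=0 | in ⊤ | out ⊤ | ==
  [11] u=4 | in ⊤ | out ⊤ | ==

Converged values:
  [0] ⊤
  [1] ⊤
  [2] ⊤
  [3] ⊤
  [4] ⊤

yes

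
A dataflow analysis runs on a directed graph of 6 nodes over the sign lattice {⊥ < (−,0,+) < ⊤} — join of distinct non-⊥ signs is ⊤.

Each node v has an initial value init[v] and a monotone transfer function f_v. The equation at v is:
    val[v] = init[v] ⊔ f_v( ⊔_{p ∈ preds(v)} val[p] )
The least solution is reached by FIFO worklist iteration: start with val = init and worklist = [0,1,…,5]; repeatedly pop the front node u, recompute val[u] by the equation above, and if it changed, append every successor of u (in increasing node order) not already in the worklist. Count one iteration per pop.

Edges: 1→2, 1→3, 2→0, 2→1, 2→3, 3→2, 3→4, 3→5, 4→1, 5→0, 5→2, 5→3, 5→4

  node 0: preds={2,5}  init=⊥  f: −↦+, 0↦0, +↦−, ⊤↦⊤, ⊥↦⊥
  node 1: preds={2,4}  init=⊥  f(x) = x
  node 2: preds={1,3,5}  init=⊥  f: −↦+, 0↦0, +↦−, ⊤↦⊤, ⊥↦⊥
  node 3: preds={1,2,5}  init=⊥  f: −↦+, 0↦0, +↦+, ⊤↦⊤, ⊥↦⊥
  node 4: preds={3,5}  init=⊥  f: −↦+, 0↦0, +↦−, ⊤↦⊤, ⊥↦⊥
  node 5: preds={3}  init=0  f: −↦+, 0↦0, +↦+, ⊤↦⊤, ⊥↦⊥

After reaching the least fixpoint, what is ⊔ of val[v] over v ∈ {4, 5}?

0

Iteration log — 10 steps:
  step 1. node 0  ⊔preds=0  new=0  old=⊥  +wl: 
  step 2. node 1  ⊔preds=⊥  new=⊥  stable
  step 3. node 2  ⊔preds=0  new=0  old=⊥  +wl: 0,1
  step 4. node 3  ⊔preds=0  new=0  old=⊥  +wl: 2
  step 5. node 4  ⊔preds=0  new=0  old=⊥  +wl: 
  step 6. node 5  ⊔preds=0  new=0  stable
  step 7. node 0  ⊔preds=0  new=0  stable
  step 8. node 1  ⊔preds=0  new=0  old=⊥  +wl: 3
  step 9. node 2  ⊔preds=0  new=0  stable
  step 10. node 3  ⊔preds=0  new=0  stable

Least fixpoint reached:
  node 0: 0
  node 1: 0
  node 2: 0
  node 3: 0
  node 4: 0
  node 5: 0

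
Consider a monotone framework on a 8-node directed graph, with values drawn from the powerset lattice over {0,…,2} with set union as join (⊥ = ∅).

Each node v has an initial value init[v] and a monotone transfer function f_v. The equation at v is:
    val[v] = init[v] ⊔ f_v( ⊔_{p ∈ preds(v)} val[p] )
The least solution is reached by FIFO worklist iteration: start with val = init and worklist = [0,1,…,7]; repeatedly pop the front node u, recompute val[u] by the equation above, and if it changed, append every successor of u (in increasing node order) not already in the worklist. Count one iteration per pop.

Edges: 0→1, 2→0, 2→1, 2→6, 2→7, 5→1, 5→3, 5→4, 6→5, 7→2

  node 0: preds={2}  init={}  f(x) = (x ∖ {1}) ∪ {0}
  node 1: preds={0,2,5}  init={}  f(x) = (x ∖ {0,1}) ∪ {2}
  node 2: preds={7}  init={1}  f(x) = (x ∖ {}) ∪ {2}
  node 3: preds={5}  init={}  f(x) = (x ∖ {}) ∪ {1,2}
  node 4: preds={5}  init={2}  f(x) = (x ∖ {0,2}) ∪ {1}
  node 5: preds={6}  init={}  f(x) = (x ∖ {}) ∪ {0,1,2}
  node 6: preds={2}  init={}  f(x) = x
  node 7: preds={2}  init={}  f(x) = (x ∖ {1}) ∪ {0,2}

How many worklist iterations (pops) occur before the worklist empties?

19

Worklist (19 pops):
  #1 pop 0: in={1} → {0} (was {}); enqueue []
  #2 pop 1: in={0,1} → {2} (was {}); enqueue []
  #3 pop 2: in={} → {1,2} (was {1}); enqueue [0,1]
  #4 pop 3: in={} → {1,2} (was {}); enqueue []
  #5 pop 4: in={} → {1,2} (was {2}); enqueue []
  #6 pop 5: in={} → {0,1,2} (was {}); enqueue [3,4]
  #7 pop 6: in={1,2} → {1,2} (was {}); enqueue [5]
  #8 pop 7: in={1,2} → {0,2} (was {}); enqueue [2]
  #9 pop 0: in={1,2} → {0,2} (was {0}); enqueue []
  #10 pop 1: in={0,1,2} → {2} (no change)
  #11 pop 3: in={0,1,2} → {0,1,2} (was {1,2}); enqueue []
  #12 pop 4: in={0,1,2} → {1,2} (no change)
  #13 pop 5: in={1,2} → {0,1,2} (no change)
  #14 pop 2: in={0,2} → {0,1,2} (was {1,2}); enqueue [0,1,6,7]
  #15 pop 0: in={0,1,2} → {0,2} (no change)
  #16 pop 1: in={0,1,2} → {2} (no change)
  #17 pop 6: in={0,1,2} → {0,1,2} (was {1,2}); enqueue [5]
  #18 pop 7: in={0,1,2} → {0,2} (no change)
  #19 pop 5: in={0,1,2} → {0,1,2} (no change)

Fixpoint:
  val[0] = {0,2}
  val[1] = {2}
  val[2] = {0,1,2}
  val[3] = {0,1,2}
  val[4] = {1,2}
  val[5] = {0,1,2}
  val[6] = {0,1,2}
  val[7] = {0,2}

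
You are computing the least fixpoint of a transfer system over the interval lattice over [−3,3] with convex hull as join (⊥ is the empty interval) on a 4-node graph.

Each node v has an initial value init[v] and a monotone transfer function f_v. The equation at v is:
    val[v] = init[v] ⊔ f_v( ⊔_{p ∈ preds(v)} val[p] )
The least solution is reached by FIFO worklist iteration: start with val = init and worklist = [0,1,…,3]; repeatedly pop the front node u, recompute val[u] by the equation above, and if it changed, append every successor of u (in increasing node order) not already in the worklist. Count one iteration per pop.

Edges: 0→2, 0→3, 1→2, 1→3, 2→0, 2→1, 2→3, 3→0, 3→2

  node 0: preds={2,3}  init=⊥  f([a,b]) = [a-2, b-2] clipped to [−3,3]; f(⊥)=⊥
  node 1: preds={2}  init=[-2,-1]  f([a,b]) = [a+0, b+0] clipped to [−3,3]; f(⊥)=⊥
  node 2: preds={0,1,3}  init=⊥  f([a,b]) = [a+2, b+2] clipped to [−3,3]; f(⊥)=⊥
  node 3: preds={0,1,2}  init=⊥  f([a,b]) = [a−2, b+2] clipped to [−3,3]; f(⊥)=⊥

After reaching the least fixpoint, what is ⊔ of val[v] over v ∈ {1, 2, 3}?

Worklist (12 pops):
  #1 pop 0: in=⊥ → ⊥ (no change)
  #2 pop 1: in=⊥ → [-2,-1] (no change)
  #3 pop 2: in=[-2,-1] → [0,1] (was ⊥); enqueue [0,1]
  #4 pop 3: in=[-2,1] → [-3,3] (was ⊥); enqueue [2]
  #5 pop 0: in=[-3,3] → [-3,1] (was ⊥); enqueue [3]
  #6 pop 1: in=[0,1] → [-2,1] (was [-2,-1]); enqueue []
  #7 pop 2: in=[-3,3] → [-1,3] (was [0,1]); enqueue [0,1]
  #8 pop 3: in=[-3,3] → [-3,3] (no change)
  #9 pop 0: in=[-3,3] → [-3,1] (no change)
  #10 pop 1: in=[-1,3] → [-2,3] (was [-2,1]); enqueue [2,3]
  #11 pop 2: in=[-3,3] → [-1,3] (no change)
  #12 pop 3: in=[-3,3] → [-3,3] (no change)

Fixpoint:
  val[0] = [-3,1]
  val[1] = [-2,3]
  val[2] = [-1,3]
  val[3] = [-3,3]

[-3,3]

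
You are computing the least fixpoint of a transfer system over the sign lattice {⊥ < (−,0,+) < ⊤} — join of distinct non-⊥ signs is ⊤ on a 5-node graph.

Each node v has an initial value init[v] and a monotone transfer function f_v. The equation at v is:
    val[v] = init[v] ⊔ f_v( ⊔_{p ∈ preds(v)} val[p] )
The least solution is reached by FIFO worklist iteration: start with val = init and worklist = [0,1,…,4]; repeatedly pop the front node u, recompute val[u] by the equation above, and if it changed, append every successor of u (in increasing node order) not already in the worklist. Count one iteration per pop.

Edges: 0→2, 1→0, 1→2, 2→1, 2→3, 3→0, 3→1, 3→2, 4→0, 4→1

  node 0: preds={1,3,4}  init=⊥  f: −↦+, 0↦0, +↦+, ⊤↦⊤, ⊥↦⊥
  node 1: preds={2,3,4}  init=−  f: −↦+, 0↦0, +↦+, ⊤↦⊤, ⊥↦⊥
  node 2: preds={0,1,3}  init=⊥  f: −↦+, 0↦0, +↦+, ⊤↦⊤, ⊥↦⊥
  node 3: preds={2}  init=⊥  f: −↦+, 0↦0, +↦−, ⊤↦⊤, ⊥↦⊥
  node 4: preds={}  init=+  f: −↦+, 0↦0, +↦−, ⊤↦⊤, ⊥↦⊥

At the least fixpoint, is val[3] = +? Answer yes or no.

Trace (8 dequeues):
  [1] u=0 | in ⊤ | out ⊤ | prev ⊥ | push {}
  [2] u=1 | in + | out ⊤ | prev − | push {0}
  [3] u=2 | in ⊤ | out ⊤ | prev ⊥ | push {1}
  [4] u=3 | in ⊤ | out ⊤ | prev ⊥ | push {2}
  [5] u=4 | in ⊥ | out + | ==
  [6] u=0 | in ⊤ | out ⊤ | ==
  [7] u=1 | in ⊤ | out ⊤ | ==
  [8] u=2 | in ⊤ | out ⊤ | ==

Converged values:
  [0] ⊤
  [1] ⊤
  [2] ⊤
  [3] ⊤
  [4] +

no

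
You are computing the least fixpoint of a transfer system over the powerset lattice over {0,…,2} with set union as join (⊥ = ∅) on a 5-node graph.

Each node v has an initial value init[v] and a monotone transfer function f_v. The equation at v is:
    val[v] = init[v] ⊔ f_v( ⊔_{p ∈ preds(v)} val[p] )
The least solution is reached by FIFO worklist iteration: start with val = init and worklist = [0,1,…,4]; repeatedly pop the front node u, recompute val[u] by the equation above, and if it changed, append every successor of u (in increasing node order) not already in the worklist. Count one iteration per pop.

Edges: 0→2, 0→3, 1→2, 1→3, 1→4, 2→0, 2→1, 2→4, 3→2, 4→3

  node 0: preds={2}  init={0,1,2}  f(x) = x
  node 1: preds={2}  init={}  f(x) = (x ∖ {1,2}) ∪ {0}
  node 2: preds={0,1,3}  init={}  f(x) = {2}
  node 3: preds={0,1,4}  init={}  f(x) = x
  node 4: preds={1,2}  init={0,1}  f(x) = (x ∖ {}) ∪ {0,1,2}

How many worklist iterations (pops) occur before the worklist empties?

Worklist (9 pops):
  #1 pop 0: in={} → {0,1,2} (no change)
  #2 pop 1: in={} → {0} (was {}); enqueue []
  #3 pop 2: in={0,1,2} → {2} (was {}); enqueue [0,1]
  #4 pop 3: in={0,1,2} → {0,1,2} (was {}); enqueue [2]
  #5 pop 4: in={0,2} → {0,1,2} (was {0,1}); enqueue [3]
  #6 pop 0: in={2} → {0,1,2} (no change)
  #7 pop 1: in={2} → {0} (no change)
  #8 pop 2: in={0,1,2} → {2} (no change)
  #9 pop 3: in={0,1,2} → {0,1,2} (no change)

Fixpoint:
  val[0] = {0,1,2}
  val[1] = {0}
  val[2] = {2}
  val[3] = {0,1,2}
  val[4] = {0,1,2}

9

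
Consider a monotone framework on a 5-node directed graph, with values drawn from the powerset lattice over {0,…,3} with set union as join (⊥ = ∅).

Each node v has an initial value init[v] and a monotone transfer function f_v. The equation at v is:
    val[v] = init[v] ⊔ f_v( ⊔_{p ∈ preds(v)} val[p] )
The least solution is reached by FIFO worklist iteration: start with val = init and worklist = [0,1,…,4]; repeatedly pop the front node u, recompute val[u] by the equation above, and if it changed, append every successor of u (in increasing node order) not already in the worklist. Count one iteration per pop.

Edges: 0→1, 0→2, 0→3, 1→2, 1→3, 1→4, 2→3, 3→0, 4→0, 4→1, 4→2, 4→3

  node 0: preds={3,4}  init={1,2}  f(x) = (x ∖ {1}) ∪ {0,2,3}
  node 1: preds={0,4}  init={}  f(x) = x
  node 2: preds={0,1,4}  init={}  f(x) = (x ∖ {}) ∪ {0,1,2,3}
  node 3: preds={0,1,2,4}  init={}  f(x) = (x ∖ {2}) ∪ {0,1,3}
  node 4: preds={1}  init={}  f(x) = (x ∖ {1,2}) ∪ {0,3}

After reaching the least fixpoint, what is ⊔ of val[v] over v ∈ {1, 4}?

Worklist (9 pops):
  #1 pop 0: in={} → {0,1,2,3} (was {1,2}); enqueue []
  #2 pop 1: in={0,1,2,3} → {0,1,2,3} (was {}); enqueue []
  #3 pop 2: in={0,1,2,3} → {0,1,2,3} (was {}); enqueue []
  #4 pop 3: in={0,1,2,3} → {0,1,3} (was {}); enqueue [0]
  #5 pop 4: in={0,1,2,3} → {0,3} (was {}); enqueue [1,2,3]
  #6 pop 0: in={0,1,3} → {0,1,2,3} (no change)
  #7 pop 1: in={0,1,2,3} → {0,1,2,3} (no change)
  #8 pop 2: in={0,1,2,3} → {0,1,2,3} (no change)
  #9 pop 3: in={0,1,2,3} → {0,1,3} (no change)

Fixpoint:
  val[0] = {0,1,2,3}
  val[1] = {0,1,2,3}
  val[2] = {0,1,2,3}
  val[3] = {0,1,3}
  val[4] = {0,3}

{0,1,2,3}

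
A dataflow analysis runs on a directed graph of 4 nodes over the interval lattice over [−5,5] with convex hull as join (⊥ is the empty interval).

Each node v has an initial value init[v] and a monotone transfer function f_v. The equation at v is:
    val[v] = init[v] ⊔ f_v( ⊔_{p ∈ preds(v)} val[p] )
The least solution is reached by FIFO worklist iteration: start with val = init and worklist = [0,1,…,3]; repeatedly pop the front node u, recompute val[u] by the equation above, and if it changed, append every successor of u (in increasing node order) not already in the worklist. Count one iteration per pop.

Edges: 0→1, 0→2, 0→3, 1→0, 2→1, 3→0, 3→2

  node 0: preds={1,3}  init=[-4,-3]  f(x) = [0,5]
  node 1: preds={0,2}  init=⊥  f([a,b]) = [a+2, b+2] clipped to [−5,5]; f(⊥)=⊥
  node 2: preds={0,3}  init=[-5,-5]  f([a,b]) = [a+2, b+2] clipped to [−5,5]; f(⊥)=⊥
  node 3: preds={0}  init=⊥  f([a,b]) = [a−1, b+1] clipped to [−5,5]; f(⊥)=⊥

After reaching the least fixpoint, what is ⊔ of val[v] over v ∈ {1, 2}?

[-5,5]

Worklist (7 pops):
  #1 pop 0: in=⊥ → [-4,5] (was [-4,-3]); enqueue []
  #2 pop 1: in=[-5,5] → [-3,5] (was ⊥); enqueue [0]
  #3 pop 2: in=[-4,5] → [-5,5] (was [-5,-5]); enqueue [1]
  #4 pop 3: in=[-4,5] → [-5,5] (was ⊥); enqueue [2]
  #5 pop 0: in=[-5,5] → [-4,5] (no change)
  #6 pop 1: in=[-5,5] → [-3,5] (no change)
  #7 pop 2: in=[-5,5] → [-5,5] (no change)

Fixpoint:
  val[0] = [-4,5]
  val[1] = [-3,5]
  val[2] = [-5,5]
  val[3] = [-5,5]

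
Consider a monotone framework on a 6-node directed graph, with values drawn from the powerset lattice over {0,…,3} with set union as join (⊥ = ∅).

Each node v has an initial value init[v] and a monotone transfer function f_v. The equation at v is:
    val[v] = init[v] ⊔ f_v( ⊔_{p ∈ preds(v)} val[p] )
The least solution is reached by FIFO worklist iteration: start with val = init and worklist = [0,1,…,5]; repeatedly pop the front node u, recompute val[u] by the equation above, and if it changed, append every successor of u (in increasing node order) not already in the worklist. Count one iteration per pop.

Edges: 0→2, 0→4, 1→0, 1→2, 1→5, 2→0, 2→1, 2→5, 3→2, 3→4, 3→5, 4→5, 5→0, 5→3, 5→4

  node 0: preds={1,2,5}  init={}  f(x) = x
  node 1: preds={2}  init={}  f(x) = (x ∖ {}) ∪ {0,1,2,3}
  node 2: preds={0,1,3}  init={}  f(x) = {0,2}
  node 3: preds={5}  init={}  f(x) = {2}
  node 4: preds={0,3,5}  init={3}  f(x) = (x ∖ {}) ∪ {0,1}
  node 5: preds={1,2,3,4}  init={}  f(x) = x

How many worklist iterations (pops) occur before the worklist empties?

Trace (11 dequeues):
  [1] u=0 | in {} | out {} | ==
  [2] u=1 | in {} | out {0,1,2,3} | prev {} | push {0}
  [3] u=2 | in {0,1,2,3} | out {0,2} | prev {} | push {1}
  [4] u=3 | in {} | out {2} | prev {} | push {2}
  [5] u=4 | in {2} | out {0,1,2,3} | prev {3} | push {}
  [6] u=5 | in {0,1,2,3} | out {0,1,2,3} | prev {} | push {3,4}
  [7] u=0 | in {0,1,2,3} | out {0,1,2,3} | prev {} | push {}
  [8] u=1 | in {0,2} | out {0,1,2,3} | ==
  [9] u=2 | in {0,1,2,3} | out {0,2} | ==
  [10] u=3 | in {0,1,2,3} | out {2} | ==
  [11] u=4 | in {0,1,2,3} | out {0,1,2,3} | ==

Converged values:
  [0] {0,1,2,3}
  [1] {0,1,2,3}
  [2] {0,2}
  [3] {2}
  [4] {0,1,2,3}
  [5] {0,1,2,3}

11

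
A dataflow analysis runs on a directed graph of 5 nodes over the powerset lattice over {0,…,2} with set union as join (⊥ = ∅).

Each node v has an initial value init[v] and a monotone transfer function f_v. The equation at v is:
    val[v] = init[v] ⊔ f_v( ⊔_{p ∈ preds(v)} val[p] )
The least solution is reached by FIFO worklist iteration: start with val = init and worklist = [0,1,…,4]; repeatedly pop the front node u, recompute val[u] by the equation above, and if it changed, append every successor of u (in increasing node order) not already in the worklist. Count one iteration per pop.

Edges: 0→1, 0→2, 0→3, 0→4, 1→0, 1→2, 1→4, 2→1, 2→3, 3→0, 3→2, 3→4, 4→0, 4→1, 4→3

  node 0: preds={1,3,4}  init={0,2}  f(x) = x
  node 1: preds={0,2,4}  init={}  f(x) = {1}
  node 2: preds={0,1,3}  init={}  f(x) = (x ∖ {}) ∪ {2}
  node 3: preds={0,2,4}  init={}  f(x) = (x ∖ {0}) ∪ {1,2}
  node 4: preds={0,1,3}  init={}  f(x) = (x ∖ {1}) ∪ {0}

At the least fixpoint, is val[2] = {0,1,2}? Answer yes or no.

Iteration log — 10 steps:
  step 1. node 0  ⊔preds={}  new={0,2}  stable
  step 2. node 1  ⊔preds={0,2}  new={1}  old={}  +wl: 0
  step 3. node 2  ⊔preds={0,1,2}  new={0,1,2}  old={}  +wl: 1
  step 4. node 3  ⊔preds={0,1,2}  new={1,2}  old={}  +wl: 2
  step 5. node 4  ⊔preds={0,1,2}  new={0,2}  old={}  +wl: 3
  step 6. node 0  ⊔preds={0,1,2}  new={0,1,2}  old={0,2}  +wl: 4
  step 7. node 1  ⊔preds={0,1,2}  new={1}  stable
  step 8. node 2  ⊔preds={0,1,2}  new={0,1,2}  stable
  step 9. node 3  ⊔preds={0,1,2}  new={1,2}  stable
  step 10. node 4  ⊔preds={0,1,2}  new={0,2}  stable

Least fixpoint reached:
  node 0: {0,1,2}
  node 1: {1}
  node 2: {0,1,2}
  node 3: {1,2}
  node 4: {0,2}

yes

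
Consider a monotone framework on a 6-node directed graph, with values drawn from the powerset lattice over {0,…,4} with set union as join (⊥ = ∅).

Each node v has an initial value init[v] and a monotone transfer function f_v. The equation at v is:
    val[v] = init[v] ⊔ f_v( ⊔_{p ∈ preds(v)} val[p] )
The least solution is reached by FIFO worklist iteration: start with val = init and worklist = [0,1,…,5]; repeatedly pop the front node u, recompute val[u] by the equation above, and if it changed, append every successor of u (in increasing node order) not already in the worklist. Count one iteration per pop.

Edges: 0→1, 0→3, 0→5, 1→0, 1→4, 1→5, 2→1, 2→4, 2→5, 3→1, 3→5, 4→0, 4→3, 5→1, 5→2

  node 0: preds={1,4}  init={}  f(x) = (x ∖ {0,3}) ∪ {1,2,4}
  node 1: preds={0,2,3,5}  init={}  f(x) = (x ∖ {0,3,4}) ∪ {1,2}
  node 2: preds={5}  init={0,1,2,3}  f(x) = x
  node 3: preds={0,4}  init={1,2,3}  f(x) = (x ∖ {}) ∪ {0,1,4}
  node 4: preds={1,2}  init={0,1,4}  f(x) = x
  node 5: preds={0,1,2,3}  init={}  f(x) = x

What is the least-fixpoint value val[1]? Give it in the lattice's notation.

{1,2}

Iteration log — 13 steps:
  step 1. node 0  ⊔preds={0,1,4}  new={1,2,4}  old={}  +wl: 
  step 2. node 1  ⊔preds={0,1,2,3,4}  new={1,2}  old={}  +wl: 0
  step 3. node 2  ⊔preds={}  new={0,1,2,3}  stable
  step 4. node 3  ⊔preds={0,1,2,4}  new={0,1,2,3,4}  old={1,2,3}  +wl: 1
  step 5. node 4  ⊔preds={0,1,2,3}  new={0,1,2,3,4}  old={0,1,4}  +wl: 3
  step 6. node 5  ⊔preds={0,1,2,3,4}  new={0,1,2,3,4}  old={}  +wl: 2
  step 7. node 0  ⊔preds={0,1,2,3,4}  new={1,2,4}  stable
  step 8. node 1  ⊔preds={0,1,2,3,4}  new={1,2}  stable
  step 9. node 3  ⊔preds={0,1,2,3,4}  new={0,1,2,3,4}  stable
  step 10. node 2  ⊔preds={0,1,2,3,4}  new={0,1,2,3,4}  old={0,1,2,3}  +wl: 1,4,5
  step 11. node 1  ⊔preds={0,1,2,3,4}  new={1,2}  stable
  step 12. node 4  ⊔preds={0,1,2,3,4}  new={0,1,2,3,4}  stable
  step 13. node 5  ⊔preds={0,1,2,3,4}  new={0,1,2,3,4}  stable

Least fixpoint reached:
  node 0: {1,2,4}
  node 1: {1,2}
  node 2: {0,1,2,3,4}
  node 3: {0,1,2,3,4}
  node 4: {0,1,2,3,4}
  node 5: {0,1,2,3,4}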